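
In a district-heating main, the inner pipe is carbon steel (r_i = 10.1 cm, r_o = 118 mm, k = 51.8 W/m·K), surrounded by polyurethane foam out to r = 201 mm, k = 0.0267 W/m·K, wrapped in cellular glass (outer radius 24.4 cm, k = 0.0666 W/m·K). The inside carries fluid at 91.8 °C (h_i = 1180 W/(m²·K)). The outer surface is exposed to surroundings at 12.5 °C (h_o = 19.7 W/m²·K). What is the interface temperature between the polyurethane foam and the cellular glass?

T = 23.2 °C

Resistance network (inner→outer):
  R'_conv,in = 1/(2πr h) = 1/(2π·0.101·1180) = 0.001335 m·K/W
  R'_carbon steel = ln(0.118/0.101)/(2πk) = 0.1556/(2π·51.8) = 4.780×10^-4 m·K/W
  R'_polyurethane foam = ln(0.201/0.118)/(2πk) = 0.5326/(2π·0.0267) = 3.175 m·K/W
  R'_cellular glass = ln(0.244/0.201)/(2πk) = 0.1939/(2π·0.0666) = 0.4633 m·K/W
  R'_conv,out = 1/(2πr h) = 1/(2π·0.244·19.7) = 0.03311 m·K/W
ΣR = 0.001335 + 4.780×10^-4 + 3.175 + 0.4633 + 0.03311 = 3.673 m·K/W
Q' = ΔT/ΣR = (91.8 °C − 12.5 °C)/3.673 = 21.59 W/m
From the inner boundary to the polyurethane foam/cellular glass interface, ΣR_partial = 3.177 m·K/W.
T_interface = T_in − Q'·ΣR_partial = 91.8 °C − (21.59)(3.177) = 23.2 °C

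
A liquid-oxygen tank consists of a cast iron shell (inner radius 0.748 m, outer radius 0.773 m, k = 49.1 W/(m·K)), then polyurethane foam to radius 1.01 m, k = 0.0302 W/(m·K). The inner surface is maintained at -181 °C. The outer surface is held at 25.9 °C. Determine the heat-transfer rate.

Q = 259 W

Resistance network (inner→outer):
  R_cast iron = (1/0.748 − 1/0.773)/(4πk) = 0.04324/(4π·49.1) = 7.008×10^-5 K/W
  R_polyurethane foam = (1/0.773 − 1/1.01)/(4πk) = 0.3036/(4π·0.0302) = 0.7999 K/W
ΣR = 7.008×10^-5 + 0.7999 = 0.8000 K/W
Q = ΔT/ΣR = (-181 °C − 25.9 °C)/0.8000 = -259 W
(Negative Q ⇒ heat flows inward; heat gain = 259 W.)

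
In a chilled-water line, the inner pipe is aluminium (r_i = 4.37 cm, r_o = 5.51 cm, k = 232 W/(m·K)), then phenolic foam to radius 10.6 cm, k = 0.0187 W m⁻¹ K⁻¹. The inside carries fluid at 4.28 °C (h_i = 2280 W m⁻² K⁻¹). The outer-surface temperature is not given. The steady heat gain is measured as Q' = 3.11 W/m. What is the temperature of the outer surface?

Series resistances:
  R'_conv,in = 1/(2πr h) = 1/(2π·0.0437·2280) = 0.001597 m·K/W
  R'_aluminium = ln(0.0551/0.0437)/(2πk) = 0.2318/(2π·232) = 1.590×10^-4 m·K/W
  R'_phenolic foam = ln(0.106/0.0551)/(2πk) = 0.6543/(2π·0.0187) = 5.569 m·K/W
ΣR = 5.570 m·K/W
ΔT = Q'·ΣR = 3.11 × 5.570 = 17.32 K
Heat flows inward, so T_out = T_in + ΔT = 4.28 + 17.32 = 21.6 °C

T_out = 21.6 °C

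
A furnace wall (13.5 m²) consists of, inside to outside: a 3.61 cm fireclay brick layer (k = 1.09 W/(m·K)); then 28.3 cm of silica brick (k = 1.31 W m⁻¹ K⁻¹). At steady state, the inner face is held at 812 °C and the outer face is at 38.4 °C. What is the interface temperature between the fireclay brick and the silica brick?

T = 709 °C

Resistance network (inner→outer):
  R_fireclay brick = L/(kA) = 0.0361/(1.09·13.5) = 0.002453 K/W
  R_silica brick = L/(kA) = 0.283/(1.31·13.5) = 0.01600 K/W
ΣR = 0.002453 + 0.01600 = 0.01845 K/W
Q = ΔT/ΣR = (812 °C − 38.4 °C)/0.01845 = 41930 W
From the inner boundary to the fireclay brick/silica brick interface, ΣR_partial = 0.002453 K/W.
T_interface = T_in − Q·ΣR_partial = 812 °C − (41930)(0.002453) = 709 °C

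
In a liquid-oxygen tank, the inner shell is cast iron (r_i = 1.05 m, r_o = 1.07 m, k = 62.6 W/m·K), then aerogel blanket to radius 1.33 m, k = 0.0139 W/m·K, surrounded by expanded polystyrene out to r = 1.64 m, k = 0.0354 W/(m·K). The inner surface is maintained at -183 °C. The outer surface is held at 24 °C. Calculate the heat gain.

Treat each layer as a resistance in series:
  R_cast iron = (1/1.05 − 1/1.07)/(4πk) = 0.01780/(4π·62.6) = 2.263×10^-5 K/W
  R_aerogel blanket = (1/1.07 − 1/1.33)/(4πk) = 0.1827/(4π·0.0139) = 1.046 K/W
  R_expanded polystyrene = (1/1.33 − 1/1.64)/(4πk) = 0.1421/(4π·0.0354) = 0.3195 K/W
ΣR = 2.263×10^-5 + 1.046 + 0.3195 = 1.366 K/W
Q = ΔT/ΣR = (-183 °C − 24 °C)/1.366 = -152 W
(Negative Q ⇒ heat flows inward; heat gain = 152 W.)

Q = 152 W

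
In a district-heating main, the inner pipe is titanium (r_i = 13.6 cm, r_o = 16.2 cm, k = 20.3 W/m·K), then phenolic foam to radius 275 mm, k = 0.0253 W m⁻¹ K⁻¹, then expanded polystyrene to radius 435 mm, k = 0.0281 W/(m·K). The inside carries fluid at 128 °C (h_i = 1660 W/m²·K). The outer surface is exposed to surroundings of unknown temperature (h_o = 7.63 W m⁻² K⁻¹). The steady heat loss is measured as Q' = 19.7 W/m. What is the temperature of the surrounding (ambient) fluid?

Sum the resistances:
  R'_conv,in = 1/(2πr h) = 1/(2π·0.136·1660) = 7.050×10^-4 m·K/W
  R'_titanium = ln(0.162/0.136)/(2πk) = 0.1749/(2π·20.3) = 0.001372 m·K/W
  R'_phenolic foam = ln(0.275/0.162)/(2πk) = 0.5292/(2π·0.0253) = 3.329 m·K/W
  R'_expanded polystyrene = ln(0.435/0.275)/(2πk) = 0.4586/(2π·0.0281) = 2.597 m·K/W
  R'_conv,out = 1/(2πr h) = 1/(2π·0.435·7.63) = 0.04795 m·K/W
ΣR = 5.976 m·K/W
ΔT = Q'·ΣR = 19.7 × 5.976 = 117.7 K
Heat flows outward, so T_out = T_in − ΔT = 128 − 117.7 = 10.3 °C

T_out = 10.3 °C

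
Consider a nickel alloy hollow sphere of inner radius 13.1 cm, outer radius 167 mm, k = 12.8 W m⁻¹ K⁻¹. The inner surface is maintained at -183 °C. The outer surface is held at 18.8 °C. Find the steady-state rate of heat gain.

Q = 4πk·ΔT/(1/r₁ − 1/r₂) = 4π × 12.8 × 201.8 / (1/0.131 − 1/0.167) = 19700 W

Q = 19700 W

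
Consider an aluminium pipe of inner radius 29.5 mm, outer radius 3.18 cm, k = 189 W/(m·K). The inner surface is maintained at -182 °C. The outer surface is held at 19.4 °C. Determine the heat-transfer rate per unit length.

Q' = 2πk·ΔT/ln(r₂/r₁) = 2π × 189 × 201.4 / ln(0.0318/0.0295) = 3.19×10^6 W/m

Q' = 3.19×10^6 W/m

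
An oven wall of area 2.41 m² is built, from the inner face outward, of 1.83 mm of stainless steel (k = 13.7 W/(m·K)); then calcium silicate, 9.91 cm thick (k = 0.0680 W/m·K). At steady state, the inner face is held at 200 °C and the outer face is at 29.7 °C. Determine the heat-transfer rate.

Resistance network (inner→outer):
  R_stainless steel = L/(kA) = 0.00183/(13.7·2.41) = 5.543×10^-5 K/W
  R_calcium silicate = L/(kA) = 0.0991/(0.0680·2.41) = 0.6047 K/W
ΣR = 5.543×10^-5 + 0.6047 = 0.6048 K/W
Q = ΔT/ΣR = (200 °C − 29.7 °C)/0.6048 = 282 W

Q = 282 W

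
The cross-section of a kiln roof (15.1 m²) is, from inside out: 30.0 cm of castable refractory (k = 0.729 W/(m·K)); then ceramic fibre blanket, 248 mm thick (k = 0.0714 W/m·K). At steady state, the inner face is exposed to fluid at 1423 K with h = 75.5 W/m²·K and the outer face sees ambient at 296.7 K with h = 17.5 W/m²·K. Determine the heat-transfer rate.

Q = 4.30 kW

Treat each layer as a resistance in series:
  R_conv,in = 1/(hA) = 1/(75.5·15.1) = 8.772×10^-4 K/W
  R_castable refractory = L/(kA) = 0.300/(0.729·15.1) = 0.02725 K/W
  R_ceramic fibre blanket = L/(kA) = 0.248/(0.0714·15.1) = 0.2300 K/W
  R_conv,out = 1/(hA) = 1/(17.5·15.1) = 0.003784 K/W
ΣR = 8.772×10^-4 + 0.02725 + 0.2300 + 0.003784 = 0.2619 K/W
Q = ΔT/ΣR = (1423 K − 296.7 K)/0.2619 = 4300 W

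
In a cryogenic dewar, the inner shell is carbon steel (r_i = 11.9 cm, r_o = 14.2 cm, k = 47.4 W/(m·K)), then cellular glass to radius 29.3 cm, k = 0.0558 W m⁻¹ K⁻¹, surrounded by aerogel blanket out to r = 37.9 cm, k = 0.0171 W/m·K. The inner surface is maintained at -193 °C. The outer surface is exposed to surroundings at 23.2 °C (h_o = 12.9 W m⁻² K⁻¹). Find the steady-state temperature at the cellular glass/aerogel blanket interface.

T = -66.1 °C

Treat each layer as a resistance in series:
  R_carbon steel = (1/0.119 − 1/0.142)/(4πk) = 1.361/(4π·47.4) = 0.002285 K/W
  R_cellular glass = (1/0.142 − 1/0.293)/(4πk) = 3.629/(4π·0.0558) = 5.176 K/W
  R_aerogel blanket = (1/0.293 − 1/0.379)/(4πk) = 0.7744/(4π·0.0171) = 3.604 K/W
  R_conv,out = 1/(4πr²h) = 1/(4π·0.379²·12.9) = 0.04295 K/W
ΣR = 0.002285 + 5.176 + 3.604 + 0.04295 = 8.825 K/W
Q = ΔT/ΣR = (-193 °C − 23.2 °C)/8.825 = -24.50 W
From the inner boundary to the cellular glass/aerogel blanket interface, ΣR_partial = 5.178 K/W.
T_interface = T_in − Q·ΣR_partial = -193 °C − (-24.50)(5.178) = -66.1 °C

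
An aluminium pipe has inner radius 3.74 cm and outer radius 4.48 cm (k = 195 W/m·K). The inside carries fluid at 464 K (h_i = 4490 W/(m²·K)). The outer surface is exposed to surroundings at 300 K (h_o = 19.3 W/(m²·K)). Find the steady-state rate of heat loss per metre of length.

Series thermal resistances, inner to outer:
  R'_conv,in = 1/(2πr h) = 1/(2π·0.0374·4490) = 9.478×10^-4 m·K/W
  R'_aluminium = ln(0.0448/0.0374)/(2πk) = 0.1805/(2π·195) = 1.474×10^-4 m·K/W
  R'_conv,out = 1/(2πr h) = 1/(2π·0.0448·19.3) = 0.1841 m·K/W
ΣR = 9.478×10^-4 + 1.474×10^-4 + 0.1841 = 0.1852 m·K/W
Q' = ΔT/ΣR = (464 K − 300 K)/0.1852 = 886 W/m

Q' = 886 W/m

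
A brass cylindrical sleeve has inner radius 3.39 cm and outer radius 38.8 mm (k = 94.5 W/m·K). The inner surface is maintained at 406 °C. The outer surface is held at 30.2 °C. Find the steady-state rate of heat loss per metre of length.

Q' = 1650 kW/m

Q' = 2πk·ΔT/ln(r₂/r₁) = 2π × 94.5 × 375.8 / ln(0.0388/0.0339) = 1.65×10^6 W/m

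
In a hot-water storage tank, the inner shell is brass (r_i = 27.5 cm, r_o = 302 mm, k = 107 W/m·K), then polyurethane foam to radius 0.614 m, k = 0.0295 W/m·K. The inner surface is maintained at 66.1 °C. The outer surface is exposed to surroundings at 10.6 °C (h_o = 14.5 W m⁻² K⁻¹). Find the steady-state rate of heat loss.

Q = 12.2 W

Resistance network (inner→outer):
  R_brass = (1/0.275 − 1/0.302)/(4πk) = 0.3251/(4π·107) = 2.418×10^-4 K/W
  R_polyurethane foam = (1/0.302 − 1/0.614)/(4πk) = 1.683/(4π·0.0295) = 4.539 K/W
  R_conv,out = 1/(4πr²h) = 1/(4π·0.614²·14.5) = 0.01456 K/W
ΣR = 2.418×10^-4 + 4.539 + 0.01456 = 4.554 K/W
Q = ΔT/ΣR = (66.1 °C − 10.6 °C)/4.554 = 12.2 W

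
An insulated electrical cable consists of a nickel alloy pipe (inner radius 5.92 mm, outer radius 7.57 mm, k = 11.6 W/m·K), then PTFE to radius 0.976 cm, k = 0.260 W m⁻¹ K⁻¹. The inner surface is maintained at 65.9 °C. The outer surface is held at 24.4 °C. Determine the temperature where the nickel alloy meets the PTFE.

T = 65.0 °C

Series thermal resistances, inner to outer:
  R'_nickel alloy = ln(0.00757/0.00592)/(2πk) = 0.2459/(2π·11.6) = 0.003373 m·K/W
  R'_PTFE = ln(0.00976/0.00757)/(2πk) = 0.2541/(2π·0.260) = 0.1555 m·K/W
ΣR = 0.003373 + 0.1555 = 0.1589 m·K/W
Q' = ΔT/ΣR = (65.9 °C − 24.4 °C)/0.1589 = 261.2 W/m
From the inner boundary to the nickel alloy/PTFE interface, ΣR_partial = 0.003373 m·K/W.
T_interface = T_in − Q'·ΣR_partial = 65.9 °C − (261.2)(0.003373) = 65.0 °C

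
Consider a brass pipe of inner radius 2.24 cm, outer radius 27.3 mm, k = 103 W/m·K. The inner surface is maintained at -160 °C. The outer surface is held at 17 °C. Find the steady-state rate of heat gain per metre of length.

Q' = 2πk·ΔT/ln(r₂/r₁) = 2π × 103 × 177 / ln(0.0273/0.0224) = 5.79×10^5 W/m

Q' = 5.79×10^5 W/m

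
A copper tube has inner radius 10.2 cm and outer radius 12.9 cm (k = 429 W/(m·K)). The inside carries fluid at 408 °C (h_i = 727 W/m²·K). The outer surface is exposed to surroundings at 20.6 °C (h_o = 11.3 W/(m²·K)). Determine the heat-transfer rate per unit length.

Q' = 3.48 kW/m

Treat each layer as a resistance in series:
  R'_conv,in = 1/(2πr h) = 1/(2π·0.102·727) = 0.002146 m·K/W
  R'_copper = ln(0.129/0.102)/(2πk) = 0.2348/(2π·429) = 8.712×10^-5 m·K/W
  R'_conv,out = 1/(2πr h) = 1/(2π·0.129·11.3) = 0.1092 m·K/W
ΣR = 0.002146 + 8.712×10^-5 + 0.1092 = 0.1114 m·K/W
Q' = ΔT/ΣR = (408 °C − 20.6 °C)/0.1114 = 3480 W/m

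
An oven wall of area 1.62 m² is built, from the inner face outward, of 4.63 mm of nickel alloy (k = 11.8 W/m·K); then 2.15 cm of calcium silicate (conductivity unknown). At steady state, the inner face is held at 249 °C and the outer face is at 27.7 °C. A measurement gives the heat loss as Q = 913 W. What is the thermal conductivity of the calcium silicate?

ΣR = ΔT/Q = |249 − 27.7|/913 = 0.2424 K/W
Known resistances:
  R_nickel alloy = L/(kA) = 0.00463/(11.8·1.62) = 2.422×10^-4 K/W
R_calcium silicate = ΣR − ΣR_known = 0.2424 − 2.422×10^-4 = 0.2422 K/W
L/(kA) = 0.2422 ⇒ k = 0.0215/(0.2422·1.62) = 0.0548 W/m·K

k = 0.0548 W/m·K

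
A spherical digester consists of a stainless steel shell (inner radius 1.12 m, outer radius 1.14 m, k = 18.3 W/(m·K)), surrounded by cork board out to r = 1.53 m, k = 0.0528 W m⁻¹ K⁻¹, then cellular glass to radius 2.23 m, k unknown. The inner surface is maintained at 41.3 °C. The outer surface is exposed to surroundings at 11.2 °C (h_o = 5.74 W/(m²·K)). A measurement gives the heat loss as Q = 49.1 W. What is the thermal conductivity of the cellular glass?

k = 0.0598 W/m·K

ΣR = ΔT/Q = |41.3 − 11.2|/49.1 = 0.6130 K/W
Known resistances:
  R_stainless steel = (1/1.12 − 1/1.14)/(4πk) = 0.01566/(4π·18.3) = 6.812×10^-5 K/W
  R_cork board = (1/1.14 − 1/1.53)/(4πk) = 0.2236/(4π·0.0528) = 0.3370 K/W
  R_conv,out = 1/(4πr²h) = 1/(4π·2.23²·5.74) = 0.002788 K/W
R_cellular glass = ΣR − ΣR_known = 0.6130 − 0.3399 = 0.2731 K/W
(1/r₁−1/r₂)/(4πk) = 0.2731 ⇒ k = 0.2052/(4π·0.2731) = 0.0598 W/m·K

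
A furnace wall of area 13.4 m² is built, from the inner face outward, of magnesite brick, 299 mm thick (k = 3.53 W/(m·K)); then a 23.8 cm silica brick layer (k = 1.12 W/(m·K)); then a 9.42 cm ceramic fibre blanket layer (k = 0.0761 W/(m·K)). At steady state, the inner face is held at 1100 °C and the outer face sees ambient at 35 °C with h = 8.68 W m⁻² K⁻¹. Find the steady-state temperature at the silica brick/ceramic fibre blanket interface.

Treat each layer as a resistance in series:
  R_magnesite brick = L/(kA) = 0.299/(3.53·13.4) = 0.006321 K/W
  R_silica brick = L/(kA) = 0.238/(1.12·13.4) = 0.01586 K/W
  R_ceramic fibre blanket = L/(kA) = 0.0942/(0.0761·13.4) = 0.09238 K/W
  R_conv,out = 1/(hA) = 1/(8.68·13.4) = 0.008598 K/W
ΣR = 0.006321 + 0.01586 + 0.09238 + 0.008598 = 0.1232 K/W
Q = ΔT/ΣR = (1100 °C − 35 °C)/0.1232 = 8644 W
From the inner boundary to the silica brick/ceramic fibre blanket interface, ΣR_partial = 0.02218 K/W.
T_interface = T_in − Q·ΣR_partial = 1100 °C − (8644)(0.02218) = 908 °C

T = 908 °C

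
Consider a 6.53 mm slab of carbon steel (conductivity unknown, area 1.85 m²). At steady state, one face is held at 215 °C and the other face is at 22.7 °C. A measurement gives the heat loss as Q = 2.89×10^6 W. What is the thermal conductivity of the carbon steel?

ΣR = ΔT/Q = |215 − 22.7|/2.89×10^6 = 6.654×10^-5 K/W
L/(kA) = 6.654×10^-5 ⇒ k = 0.00653/(6.654×10^-5·1.85) = 53.0 W/m·K

k = 53.0 W/m·K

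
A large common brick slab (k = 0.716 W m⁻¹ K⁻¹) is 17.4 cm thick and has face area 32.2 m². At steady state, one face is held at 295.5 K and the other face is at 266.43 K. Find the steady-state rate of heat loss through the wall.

Q = 3.85 kW

Q = kA·ΔT/L = 0.716 × 32.2 × |295.5 K − 266.43 K| / 0.174 = 3850 W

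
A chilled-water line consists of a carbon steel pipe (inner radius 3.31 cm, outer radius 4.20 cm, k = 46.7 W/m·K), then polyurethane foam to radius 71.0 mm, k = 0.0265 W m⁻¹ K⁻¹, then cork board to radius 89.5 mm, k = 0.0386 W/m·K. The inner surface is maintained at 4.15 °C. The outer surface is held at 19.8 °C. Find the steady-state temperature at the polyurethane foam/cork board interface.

Resistance network (inner→outer):
  R'_carbon steel = ln(0.0420/0.0331)/(2πk) = 0.2381/(2π·46.7) = 8.116×10^-4 m·K/W
  R'_polyurethane foam = ln(0.0710/0.0420)/(2πk) = 0.5250/(2π·0.0265) = 3.153 m·K/W
  R'_cork board = ln(0.0895/0.0710)/(2πk) = 0.2316/(2π·0.0386) = 0.9548 m·K/W
ΣR = 8.116×10^-4 + 3.153 + 0.9548 = 4.109 m·K/W
Q' = ΔT/ΣR = (4.15 °C − 19.8 °C)/4.109 = -3.809 W/m
From the inner boundary to the polyurethane foam/cork board interface, ΣR_partial = 3.154 m·K/W.
T_interface = T_in − Q'·ΣR_partial = 4.15 °C − (-3.809)(3.154) = 16.2 °C

T = 16.2 °C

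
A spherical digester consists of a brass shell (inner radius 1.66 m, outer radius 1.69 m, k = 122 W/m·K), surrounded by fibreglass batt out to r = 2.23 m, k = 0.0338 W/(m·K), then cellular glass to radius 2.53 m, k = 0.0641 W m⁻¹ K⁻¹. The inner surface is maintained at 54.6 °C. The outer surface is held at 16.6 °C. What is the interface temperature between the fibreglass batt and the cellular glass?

Series thermal resistances, inner to outer:
  R_brass = (1/1.66 − 1/1.69)/(4πk) = 0.01069/(4π·122) = 6.975×10^-6 K/W
  R_fibreglass batt = (1/1.69 − 1/2.23)/(4πk) = 0.1433/(4π·0.0338) = 0.3373 K/W
  R_cellular glass = (1/2.23 − 1/2.53)/(4πk) = 0.05317/(4π·0.0641) = 0.06601 K/W
ΣR = 6.975×10^-6 + 0.3373 + 0.06601 = 0.4033 K/W
Q = ΔT/ΣR = (54.6 °C − 16.6 °C)/0.4033 = 94.22 W
From the inner boundary to the fibreglass batt/cellular glass interface, ΣR_partial = 0.3373 K/W.
T_interface = T_in − Q·ΣR_partial = 54.6 °C − (94.22)(0.3373) = 22.8 °C

T = 22.8 °C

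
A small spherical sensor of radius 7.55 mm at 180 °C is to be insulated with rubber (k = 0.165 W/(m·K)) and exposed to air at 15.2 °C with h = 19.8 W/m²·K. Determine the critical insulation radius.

For a sphere, r_cr = 2k_ins/h = 2·0.165/19.8 = 0.0167 m = 1.67 cm

r_cr = 1.67 cm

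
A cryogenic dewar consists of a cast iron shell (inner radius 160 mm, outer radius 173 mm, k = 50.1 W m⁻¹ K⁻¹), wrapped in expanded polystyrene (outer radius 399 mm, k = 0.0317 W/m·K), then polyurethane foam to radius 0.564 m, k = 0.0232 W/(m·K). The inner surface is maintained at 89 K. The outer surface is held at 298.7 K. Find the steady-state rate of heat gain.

Treat each layer as a resistance in series:
  R_cast iron = (1/0.160 − 1/0.173)/(4πk) = 0.4697/(4π·50.1) = 7.460×10^-4 K/W
  R_expanded polystyrene = (1/0.173 − 1/0.399)/(4πk) = 3.274/(4π·0.0317) = 8.219 K/W
  R_polyurethane foam = (1/0.399 − 1/0.564)/(4πk) = 0.7332/(4π·0.0232) = 2.515 K/W
ΣR = 7.460×10^-4 + 8.219 + 2.515 = 10.73 K/W
Q = ΔT/ΣR = (89 K − 298.7 K)/10.73 = -19.5 W
(Negative Q ⇒ heat flows inward; heat gain = 19.5 W.)

Q = 19.5 W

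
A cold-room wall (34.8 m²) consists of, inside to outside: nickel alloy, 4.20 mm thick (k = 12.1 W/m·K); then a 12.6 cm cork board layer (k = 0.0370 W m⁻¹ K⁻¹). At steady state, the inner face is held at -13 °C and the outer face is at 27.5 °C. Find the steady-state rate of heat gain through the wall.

Q = 414 W

Series thermal resistances, inner to outer:
  R_nickel alloy = L/(kA) = 0.00420/(12.1·34.8) = 9.974×10^-6 K/W
  R_cork board = L/(kA) = 0.126/(0.0370·34.8) = 0.09786 K/W
ΣR = 9.974×10^-6 + 0.09786 = 0.09787 K/W
Q = ΔT/ΣR = (-13 °C − 27.5 °C)/0.09787 = -414 W
(Negative Q ⇒ heat flows inward; heat gain = 414 W.)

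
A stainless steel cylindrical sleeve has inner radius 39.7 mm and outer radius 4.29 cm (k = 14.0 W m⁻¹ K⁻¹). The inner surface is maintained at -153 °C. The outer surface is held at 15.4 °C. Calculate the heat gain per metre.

Q' = 191 kW/m

Q' = 2πk·ΔT/ln(r₂/r₁) = 2π × 14.0 × 168.4 / ln(0.0429/0.0397) = 1.91×10^5 W/m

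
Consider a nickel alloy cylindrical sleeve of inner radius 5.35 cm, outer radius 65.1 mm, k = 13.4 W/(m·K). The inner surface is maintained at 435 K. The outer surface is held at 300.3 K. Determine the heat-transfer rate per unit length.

Q' = 2πk·ΔT/ln(r₂/r₁) = 2π × 13.4 × 134.7 / ln(0.0651/0.0535) = 57800 W/m

Q' = 57.8 kW/m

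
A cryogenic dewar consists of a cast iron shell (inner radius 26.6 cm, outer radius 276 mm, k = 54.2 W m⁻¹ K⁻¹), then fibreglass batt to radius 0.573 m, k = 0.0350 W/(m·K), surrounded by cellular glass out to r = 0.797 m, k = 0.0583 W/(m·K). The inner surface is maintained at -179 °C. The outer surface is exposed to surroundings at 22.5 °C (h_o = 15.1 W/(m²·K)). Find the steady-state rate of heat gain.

Q = 40.7 W

Resistance network (inner→outer):
  R_cast iron = (1/0.266 − 1/0.276)/(4πk) = 0.1362/(4π·54.2) = 2.000×10^-4 K/W
  R_fibreglass batt = (1/0.276 − 1/0.573)/(4πk) = 1.878/(4π·0.0350) = 4.270 K/W
  R_cellular glass = (1/0.573 − 1/0.797)/(4πk) = 0.4905/(4π·0.0583) = 0.6695 K/W
  R_conv,out = 1/(4πr²h) = 1/(4π·0.797²·15.1) = 0.008297 K/W
ΣR = 2.000×10^-4 + 4.270 + 0.6695 + 0.008297 = 4.948 K/W
Q = ΔT/ΣR = (-179 °C − 22.5 °C)/4.948 = -40.7 W
(Negative Q ⇒ heat flows inward; heat gain = 40.7 W.)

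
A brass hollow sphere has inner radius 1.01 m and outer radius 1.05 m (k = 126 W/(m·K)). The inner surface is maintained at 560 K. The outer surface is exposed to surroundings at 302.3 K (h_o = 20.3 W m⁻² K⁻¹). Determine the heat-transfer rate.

Treat each layer as a resistance in series:
  R_brass = (1/1.01 − 1/1.05)/(4πk) = 0.03772/(4π·126) = 2.382×10^-5 K/W
  R_conv,out = 1/(4πr²h) = 1/(4π·1.05²·20.3) = 0.003556 K/W
ΣR = 2.382×10^-5 + 0.003556 = 0.003580 K/W
Q = ΔT/ΣR = (560 K − 302.3 K)/0.003580 = 72000 W

Q = 72.0 kW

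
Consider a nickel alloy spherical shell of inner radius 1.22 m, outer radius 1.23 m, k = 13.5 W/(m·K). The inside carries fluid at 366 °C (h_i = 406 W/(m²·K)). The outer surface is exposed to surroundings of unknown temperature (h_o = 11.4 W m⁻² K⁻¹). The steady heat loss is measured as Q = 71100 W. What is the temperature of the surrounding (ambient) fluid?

Sum the resistances:
  R_conv,in = 1/(4πr²h) = 1/(4π·1.22²·406) = 1.317×10^-4 K/W
  R_nickel alloy = (1/1.22 − 1/1.23)/(4πk) = 0.006664/(4π·13.5) = 3.928×10^-5 K/W
  R_conv,out = 1/(4πr²h) = 1/(4π·1.23²·11.4) = 0.004614 K/W
ΣR = 0.004785 K/W
ΔT = Q·ΣR = 71100 × 0.004785 = 340.2 K
Heat flows outward, so T_out = T_in − ΔT = 366 − 340.2 = 25.8 °C

T_out = 25.8 °C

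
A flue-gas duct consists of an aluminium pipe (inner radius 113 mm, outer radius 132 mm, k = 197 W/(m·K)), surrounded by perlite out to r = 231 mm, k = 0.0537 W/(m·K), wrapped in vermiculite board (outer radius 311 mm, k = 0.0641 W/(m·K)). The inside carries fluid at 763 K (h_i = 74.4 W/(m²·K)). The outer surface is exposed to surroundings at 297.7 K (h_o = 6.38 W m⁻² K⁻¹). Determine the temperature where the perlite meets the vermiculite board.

Treat each layer as a resistance in series:
  R'_conv,in = 1/(2πr h) = 1/(2π·0.113·74.4) = 0.01893 m·K/W
  R'_aluminium = ln(0.132/0.113)/(2πk) = 0.1554/(2π·197) = 1.256×10^-4 m·K/W
  R'_perlite = ln(0.231/0.132)/(2πk) = 0.5596/(2π·0.0537) = 1.659 m·K/W
  R'_vermiculite board = ln(0.311/0.231)/(2πk) = 0.2974/(2π·0.0641) = 0.7384 m·K/W
  R'_conv,out = 1/(2πr h) = 1/(2π·0.311·6.38) = 0.08021 m·K/W
ΣR = 0.01893 + 1.256×10^-4 + 1.659 + 0.7384 + 0.08021 = 2.497 m·K/W
Q' = ΔT/ΣR = (763 K − 297.7 K)/2.497 = 186.3 W/m
From the inner boundary to the perlite/vermiculite board interface, ΣR_partial = 1.678 m·K/W.
T_interface = T_in − Q'·ΣR_partial = 763 K − (186.3)(1.678) = 450 K

T = 450 K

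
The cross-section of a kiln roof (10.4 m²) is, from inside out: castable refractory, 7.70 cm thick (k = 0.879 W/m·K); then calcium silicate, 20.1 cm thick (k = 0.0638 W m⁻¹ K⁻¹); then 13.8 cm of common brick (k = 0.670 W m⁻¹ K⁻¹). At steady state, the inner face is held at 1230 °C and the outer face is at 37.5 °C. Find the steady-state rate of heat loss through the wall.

Q = 3.60 kW

Treat each layer as a resistance in series:
  R_castable refractory = L/(kA) = 0.0770/(0.879·10.4) = 0.008423 K/W
  R_calcium silicate = L/(kA) = 0.201/(0.0638·10.4) = 0.3029 K/W
  R_common brick = L/(kA) = 0.138/(0.670·10.4) = 0.01980 K/W
ΣR = 0.008423 + 0.3029 + 0.01980 = 0.3311 K/W
Q = ΔT/ΣR = (1230 °C − 37.5 °C)/0.3311 = 3600 W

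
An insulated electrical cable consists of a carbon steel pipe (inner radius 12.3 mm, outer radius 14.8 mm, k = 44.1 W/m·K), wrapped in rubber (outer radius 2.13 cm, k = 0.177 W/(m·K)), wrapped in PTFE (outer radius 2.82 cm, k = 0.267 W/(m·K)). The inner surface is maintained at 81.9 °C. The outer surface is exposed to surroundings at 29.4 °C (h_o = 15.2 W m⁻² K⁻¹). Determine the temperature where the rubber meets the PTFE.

T = 62.0 °C

Resistance network (inner→outer):
  R'_carbon steel = ln(0.0148/0.0123)/(2πk) = 0.1850/(2π·44.1) = 6.678×10^-4 m·K/W
  R'_rubber = ln(0.0213/0.0148)/(2πk) = 0.3641/(2π·0.177) = 0.3274 m·K/W
  R'_PTFE = ln(0.0282/0.0213)/(2πk) = 0.2806/(2π·0.267) = 0.1673 m·K/W
  R'_conv,out = 1/(2πr h) = 1/(2π·0.0282·15.2) = 0.3713 m·K/W
ΣR = 6.678×10^-4 + 0.3274 + 0.1673 + 0.3713 = 0.8667 m·K/W
Q' = ΔT/ΣR = (81.9 °C − 29.4 °C)/0.8667 = 60.57 W/m
From the inner boundary to the rubber/PTFE interface, ΣR_partial = 0.3281 m·K/W.
T_interface = T_in − Q'·ΣR_partial = 81.9 °C − (60.57)(0.3281) = 62.0 °C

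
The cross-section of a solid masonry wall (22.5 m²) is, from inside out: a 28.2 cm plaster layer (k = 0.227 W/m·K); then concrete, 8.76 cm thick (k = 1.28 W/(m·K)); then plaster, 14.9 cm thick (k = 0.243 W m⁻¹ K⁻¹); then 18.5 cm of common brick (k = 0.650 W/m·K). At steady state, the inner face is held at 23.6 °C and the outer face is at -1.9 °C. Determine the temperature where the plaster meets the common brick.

Resistance network (inner→outer):
  R_plaster = L/(kA) = 0.282/(0.227·22.5) = 0.05521 K/W
  R_concrete = L/(kA) = 0.0876/(1.28·22.5) = 0.003042 K/W
  R_plaster = L/(kA) = 0.149/(0.243·22.5) = 0.02725 K/W
  R_common brick = L/(kA) = 0.185/(0.650·22.5) = 0.01265 K/W
ΣR = 0.05521 + 0.003042 + 0.02725 + 0.01265 = 0.09815 K/W
Q = ΔT/ΣR = (23.6 °C − -1.9 °C)/0.09815 = 259.8 W
From the inner boundary to the plaster/common brick interface, ΣR_partial = 0.08550 K/W.
T_interface = T_in − Q·ΣR_partial = 23.6 °C − (259.8)(0.08550) = 1.39 °C

T = 1.39 °C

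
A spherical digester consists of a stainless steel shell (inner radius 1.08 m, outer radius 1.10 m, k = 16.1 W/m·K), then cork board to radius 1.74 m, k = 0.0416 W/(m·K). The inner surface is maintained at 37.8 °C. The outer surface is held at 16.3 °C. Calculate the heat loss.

Q = 33.6 W

Treat each layer as a resistance in series:
  R_stainless steel = (1/1.08 − 1/1.10)/(4πk) = 0.01684/(4π·16.1) = 8.321×10^-5 K/W
  R_cork board = (1/1.10 − 1/1.74)/(4πk) = 0.3344/(4π·0.0416) = 0.6396 K/W
ΣR = 8.321×10^-5 + 0.6396 = 0.6397 K/W
Q = ΔT/ΣR = (37.8 °C − 16.3 °C)/0.6397 = 33.6 W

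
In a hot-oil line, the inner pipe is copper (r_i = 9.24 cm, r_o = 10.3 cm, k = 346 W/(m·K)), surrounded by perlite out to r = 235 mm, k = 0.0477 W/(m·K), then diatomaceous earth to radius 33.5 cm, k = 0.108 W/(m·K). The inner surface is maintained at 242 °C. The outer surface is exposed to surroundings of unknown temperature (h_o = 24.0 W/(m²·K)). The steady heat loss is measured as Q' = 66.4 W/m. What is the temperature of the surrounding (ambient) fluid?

T_out = 23.2 °C

Series resistances:
  R'_copper = ln(0.103/0.0924)/(2πk) = 0.1086/(2π·346) = 4.996×10^-5 m·K/W
  R'_perlite = ln(0.235/0.103)/(2πk) = 0.8249/(2π·0.0477) = 2.752 m·K/W
  R'_diatomaceous earth = ln(0.335/0.235)/(2πk) = 0.3545/(2π·0.108) = 0.5225 m·K/W
  R'_conv,out = 1/(2πr h) = 1/(2π·0.335·24.0) = 0.01980 m·K/W
ΣR = 3.295 m·K/W
ΔT = Q'·ΣR = 66.4 × 3.295 = 218.8 K
Heat flows outward, so T_out = T_in − ΔT = 242 − 218.8 = 23.2 °C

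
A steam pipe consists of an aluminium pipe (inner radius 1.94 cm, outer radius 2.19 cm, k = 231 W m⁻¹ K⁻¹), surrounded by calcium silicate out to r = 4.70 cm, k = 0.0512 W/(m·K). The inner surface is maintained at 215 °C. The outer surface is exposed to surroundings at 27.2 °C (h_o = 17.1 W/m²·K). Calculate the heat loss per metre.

Treat each layer as a resistance in series:
  R'_aluminium = ln(0.0219/0.0194)/(2πk) = 0.1212/(2π·231) = 8.351×10^-5 m·K/W
  R'_calcium silicate = ln(0.0470/0.0219)/(2πk) = 0.7637/(2π·0.0512) = 2.374 m·K/W
  R'_conv,out = 1/(2πr h) = 1/(2π·0.0470·17.1) = 0.1980 m·K/W
ΣR = 8.351×10^-5 + 2.374 + 0.1980 = 2.572 m·K/W
Q' = ΔT/ΣR = (215 °C − 27.2 °C)/2.572 = 73.0 W/m

Q' = 73.0 W/m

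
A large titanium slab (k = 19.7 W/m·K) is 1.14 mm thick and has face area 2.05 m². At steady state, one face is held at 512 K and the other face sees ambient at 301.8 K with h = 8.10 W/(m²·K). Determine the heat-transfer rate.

Q = 3.49 kW

Series thermal resistances, inner to outer:
  R_titanium = L/(kA) = 0.00114/(19.7·2.05) = 2.823×10^-5 K/W
  R_conv,out = 1/(hA) = 1/(8.10·2.05) = 0.06022 K/W
ΣR = 2.823×10^-5 + 0.06022 = 0.06025 K/W
Q = ΔT/ΣR = (512 K − 301.8 K)/0.06025 = 3490 W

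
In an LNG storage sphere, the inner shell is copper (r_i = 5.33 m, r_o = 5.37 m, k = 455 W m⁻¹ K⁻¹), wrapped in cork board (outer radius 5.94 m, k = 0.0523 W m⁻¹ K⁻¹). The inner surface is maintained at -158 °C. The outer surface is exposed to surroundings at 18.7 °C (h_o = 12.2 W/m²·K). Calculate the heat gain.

Q = 6450 W

Treat each layer as a resistance in series:
  R_copper = (1/5.33 − 1/5.37)/(4πk) = 0.001398/(4π·455) = 2.444×10^-7 K/W
  R_cork board = (1/5.37 − 1/5.94)/(4πk) = 0.01787/(4π·0.0523) = 0.02719 K/W
  R_conv,out = 1/(4πr²h) = 1/(4π·5.94²·12.2) = 1.849×10^-4 K/W
ΣR = 2.444×10^-7 + 0.02719 + 1.849×10^-4 = 0.02738 K/W
Q = ΔT/ΣR = (-158 °C − 18.7 °C)/0.02738 = -6450 W
(Negative Q ⇒ heat flows inward; heat gain = 6450 W.)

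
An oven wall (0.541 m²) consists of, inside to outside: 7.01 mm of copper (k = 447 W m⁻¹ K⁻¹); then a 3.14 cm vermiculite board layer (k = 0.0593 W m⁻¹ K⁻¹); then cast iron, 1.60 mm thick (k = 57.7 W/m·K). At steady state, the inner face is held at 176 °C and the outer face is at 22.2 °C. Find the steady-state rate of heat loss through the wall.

Q = 157 W

Resistance network (inner→outer):
  R_copper = L/(kA) = 0.00701/(447·0.541) = 2.899×10^-5 K/W
  R_vermiculite board = L/(kA) = 0.0314/(0.0593·0.541) = 0.9788 K/W
  R_cast iron = L/(kA) = 0.00160/(57.7·0.541) = 5.126×10^-5 K/W
ΣR = 2.899×10^-5 + 0.9788 + 5.126×10^-5 = 0.9789 K/W
Q = ΔT/ΣR = (176 °C − 22.2 °C)/0.9789 = 157 W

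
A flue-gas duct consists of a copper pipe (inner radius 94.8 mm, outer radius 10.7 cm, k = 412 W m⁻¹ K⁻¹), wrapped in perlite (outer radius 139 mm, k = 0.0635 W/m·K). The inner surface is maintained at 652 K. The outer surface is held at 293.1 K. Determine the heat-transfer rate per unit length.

Resistance network (inner→outer):
  R'_copper = ln(0.107/0.0948)/(2πk) = 0.1211/(2π·412) = 4.677×10^-5 m·K/W
  R'_perlite = ln(0.139/0.107)/(2πk) = 0.2616/(2π·0.0635) = 0.6558 m·K/W
ΣR = 4.677×10^-5 + 0.6558 = 0.6558 m·K/W
Q' = ΔT/ΣR = (652 K − 293.1 K)/0.6558 = 547 W/m

Q' = 547 W/m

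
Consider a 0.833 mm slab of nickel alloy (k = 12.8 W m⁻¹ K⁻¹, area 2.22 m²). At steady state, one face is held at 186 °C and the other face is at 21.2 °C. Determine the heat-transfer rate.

Q = 5620 kW

Q = kA·ΔT/L = 12.8 × 2.22 × |186 °C − 21.2 °C| / 8.33×10^-4 = 5.62×10^6 W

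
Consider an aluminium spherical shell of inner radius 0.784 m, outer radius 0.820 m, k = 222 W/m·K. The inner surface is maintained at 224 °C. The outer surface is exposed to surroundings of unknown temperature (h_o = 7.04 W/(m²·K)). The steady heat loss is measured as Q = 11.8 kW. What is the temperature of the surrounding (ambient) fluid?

Series resistances:
  R_aluminium = (1/0.784 − 1/0.820)/(4πk) = 0.05600/(4π·222) = 2.007×10^-5 K/W
  R_conv,out = 1/(4πr²h) = 1/(4π·0.820²·7.04) = 0.01681 K/W
ΣR = 0.01683 K/W
ΔT = Q·ΣR = 11800 × 0.01683 = 198.6 K
Heat flows outward, so T_out = T_in − ΔT = 224 − 198.6 = 25.4 °C

T_out = 25.4 °C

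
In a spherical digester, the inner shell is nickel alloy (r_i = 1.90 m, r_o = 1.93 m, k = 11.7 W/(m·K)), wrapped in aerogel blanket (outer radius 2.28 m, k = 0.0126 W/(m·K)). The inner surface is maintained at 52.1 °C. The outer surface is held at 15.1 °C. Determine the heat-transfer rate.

Q = 73.6 W

Series thermal resistances, inner to outer:
  R_nickel alloy = (1/1.90 − 1/1.93)/(4πk) = 0.008181/(4π·11.7) = 5.564×10^-5 K/W
  R_aerogel blanket = (1/1.93 − 1/2.28)/(4πk) = 0.07954/(4π·0.0126) = 0.5023 K/W
ΣR = 5.564×10^-5 + 0.5023 = 0.5024 K/W
Q = ΔT/ΣR = (52.1 °C − 15.1 °C)/0.5024 = 73.6 W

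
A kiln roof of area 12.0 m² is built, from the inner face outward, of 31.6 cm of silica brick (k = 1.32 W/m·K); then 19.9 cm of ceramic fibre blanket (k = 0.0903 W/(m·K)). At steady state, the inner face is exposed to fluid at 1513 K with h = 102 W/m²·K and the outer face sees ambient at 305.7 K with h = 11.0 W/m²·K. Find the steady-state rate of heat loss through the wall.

Treat each layer as a resistance in series:
  R_conv,in = 1/(hA) = 1/(102·12.0) = 8.170×10^-4 K/W
  R_silica brick = L/(kA) = 0.316/(1.32·12.0) = 0.01995 K/W
  R_ceramic fibre blanket = L/(kA) = 0.199/(0.0903·12.0) = 0.1836 K/W
  R_conv,out = 1/(hA) = 1/(11.0·12.0) = 0.007576 K/W
ΣR = 8.170×10^-4 + 0.01995 + 0.1836 + 0.007576 = 0.2119 K/W
Q = ΔT/ΣR = (1513 K − 305.7 K)/0.2119 = 5700 W

Q = 5700 W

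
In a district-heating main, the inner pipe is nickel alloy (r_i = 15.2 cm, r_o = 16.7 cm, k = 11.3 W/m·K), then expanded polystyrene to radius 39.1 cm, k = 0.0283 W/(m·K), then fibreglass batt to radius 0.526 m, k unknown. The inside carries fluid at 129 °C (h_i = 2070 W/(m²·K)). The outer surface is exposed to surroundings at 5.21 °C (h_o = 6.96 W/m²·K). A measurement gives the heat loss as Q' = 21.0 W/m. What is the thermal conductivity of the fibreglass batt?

k = 0.0443 W/m·K

ΣR = ΔT/Q' = |129 − 5.21|/21.0 = 5.895 m·K/W
Known resistances:
  R'_conv,in = 1/(2πr h) = 1/(2π·0.152·2070) = 5.058×10^-4 m·K/W
  R'_nickel alloy = ln(0.167/0.152)/(2πk) = 0.09411/(2π·11.3) = 0.001326 m·K/W
  R'_expanded polystyrene = ln(0.391/0.167)/(2πk) = 0.8507/(2π·0.0283) = 4.784 m·K/W
  R'_conv,out = 1/(2πr h) = 1/(2π·0.526·6.96) = 0.04347 m·K/W
R_fibreglass batt = ΣR − ΣR_known = 5.895 − 4.829 = 1.066 m·K/W
ln(r₂/r₁)/(2πk) = 1.066 ⇒ k = 0.2966/(2π·1.066) = 0.0443 W/m·K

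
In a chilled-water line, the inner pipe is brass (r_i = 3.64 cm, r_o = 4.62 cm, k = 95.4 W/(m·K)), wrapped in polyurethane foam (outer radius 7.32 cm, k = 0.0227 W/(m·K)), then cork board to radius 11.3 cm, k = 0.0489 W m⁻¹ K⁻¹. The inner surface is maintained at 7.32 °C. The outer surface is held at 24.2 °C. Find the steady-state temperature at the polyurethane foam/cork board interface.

T = 19.1 °C

Treat each layer as a resistance in series:
  R'_brass = ln(0.0462/0.0364)/(2πk) = 0.2384/(2π·95.4) = 3.977×10^-4 m·K/W
  R'_polyurethane foam = ln(0.0732/0.0462)/(2πk) = 0.4602/(2π·0.0227) = 3.227 m·K/W
  R'_cork board = ln(0.113/0.0732)/(2πk) = 0.4342/(2π·0.0489) = 1.413 m·K/W
ΣR = 3.977×10^-4 + 3.227 + 1.413 = 4.640 m·K/W
Q' = ΔT/ΣR = (7.32 °C − 24.2 °C)/4.640 = -3.638 W/m
From the inner boundary to the polyurethane foam/cork board interface, ΣR_partial = 3.227 m·K/W.
T_interface = T_in − Q'·ΣR_partial = 7.32 °C − (-3.638)(3.227) = 19.1 °C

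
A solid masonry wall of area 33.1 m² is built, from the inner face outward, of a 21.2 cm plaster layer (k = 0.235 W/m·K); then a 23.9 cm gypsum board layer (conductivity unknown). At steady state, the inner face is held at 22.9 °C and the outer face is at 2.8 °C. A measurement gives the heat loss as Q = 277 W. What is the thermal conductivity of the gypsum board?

ΣR = ΔT/Q = |22.9 − 2.8|/277 = 0.07256 K/W
Known resistances:
  R_plaster = L/(kA) = 0.212/(0.235·33.1) = 0.02725 K/W
R_gypsum board = ΣR − ΣR_known = 0.07256 − 0.02725 = 0.04531 K/W
L/(kA) = 0.04531 ⇒ k = 0.239/(0.04531·33.1) = 0.159 W/m·K

k = 0.159 W/m·K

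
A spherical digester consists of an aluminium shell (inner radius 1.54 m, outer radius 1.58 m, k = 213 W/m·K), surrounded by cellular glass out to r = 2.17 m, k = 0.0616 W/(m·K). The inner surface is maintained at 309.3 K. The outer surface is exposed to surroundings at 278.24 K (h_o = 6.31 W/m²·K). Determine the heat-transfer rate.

Q = 138 W

Treat each layer as a resistance in series:
  R_aluminium = (1/1.54 − 1/1.58)/(4πk) = 0.01644/(4π·213) = 6.142×10^-6 K/W
  R_cellular glass = (1/1.58 − 1/2.17)/(4πk) = 0.1721/(4π·0.0616) = 0.2223 K/W
  R_conv,out = 1/(4πr²h) = 1/(4π·2.17²·6.31) = 0.002678 K/W
ΣR = 6.142×10^-6 + 0.2223 + 0.002678 = 0.2250 K/W
Q = ΔT/ΣR = (309.3 K − 278.24 K)/0.2250 = 138 W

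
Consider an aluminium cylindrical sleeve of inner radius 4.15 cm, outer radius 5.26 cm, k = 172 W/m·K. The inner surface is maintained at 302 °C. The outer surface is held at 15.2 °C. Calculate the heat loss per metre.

Q' = 1310 kW/m

Q' = 2πk·ΔT/ln(r₂/r₁) = 2π × 172 × 286.8 / ln(0.0526/0.0415) = 1.31×10^6 W/m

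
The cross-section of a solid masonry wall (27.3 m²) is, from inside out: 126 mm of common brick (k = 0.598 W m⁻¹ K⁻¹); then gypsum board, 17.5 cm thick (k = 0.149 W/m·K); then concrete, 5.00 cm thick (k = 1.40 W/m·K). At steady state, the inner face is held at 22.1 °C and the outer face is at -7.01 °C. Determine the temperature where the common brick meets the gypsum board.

Series thermal resistances, inner to outer:
  R_common brick = L/(kA) = 0.126/(0.598·27.3) = 0.007718 K/W
  R_gypsum board = L/(kA) = 0.175/(0.149·27.3) = 0.04302 K/W
  R_concrete = L/(kA) = 0.0500/(1.40·27.3) = 0.001308 K/W
ΣR = 0.007718 + 0.04302 + 0.001308 = 0.05205 K/W
Q = ΔT/ΣR = (22.1 °C − -7.01 °C)/0.05205 = 559.3 W
From the inner boundary to the common brick/gypsum board interface, ΣR_partial = 0.007718 K/W.
T_interface = T_in − Q·ΣR_partial = 22.1 °C − (559.3)(0.007718) = 17.8 °C

T = 17.8 °C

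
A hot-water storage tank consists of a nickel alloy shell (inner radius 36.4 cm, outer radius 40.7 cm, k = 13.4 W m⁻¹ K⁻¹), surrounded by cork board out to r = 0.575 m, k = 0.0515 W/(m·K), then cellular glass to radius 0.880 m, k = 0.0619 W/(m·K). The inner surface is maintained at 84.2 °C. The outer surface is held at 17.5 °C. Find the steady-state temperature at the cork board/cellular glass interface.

T = 44.9 °C

Treat each layer as a resistance in series:
  R_nickel alloy = (1/0.364 − 1/0.407)/(4πk) = 0.2903/(4π·13.4) = 0.001724 K/W
  R_cork board = (1/0.407 − 1/0.575)/(4πk) = 0.7179/(4π·0.0515) = 1.109 K/W
  R_cellular glass = (1/0.575 − 1/0.880)/(4πk) = 0.6028/(4π·0.0619) = 0.7749 K/W
ΣR = 0.001724 + 1.109 + 0.7749 = 1.886 K/W
Q = ΔT/ΣR = (84.2 °C − 17.5 °C)/1.886 = 35.37 W
From the inner boundary to the cork board/cellular glass interface, ΣR_partial = 1.111 K/W.
T_interface = T_in − Q·ΣR_partial = 84.2 °C − (35.37)(1.111) = 44.9 °C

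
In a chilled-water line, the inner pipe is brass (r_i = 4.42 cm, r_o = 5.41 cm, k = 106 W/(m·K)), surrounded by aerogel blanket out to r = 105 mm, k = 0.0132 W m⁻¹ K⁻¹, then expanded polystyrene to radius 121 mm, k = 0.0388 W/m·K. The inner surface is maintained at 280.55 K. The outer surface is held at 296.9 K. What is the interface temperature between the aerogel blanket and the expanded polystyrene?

Treat each layer as a resistance in series:
  R'_brass = ln(0.0541/0.0442)/(2πk) = 0.2021/(2π·106) = 3.035×10^-4 m·K/W
  R'_aerogel blanket = ln(0.105/0.0541)/(2πk) = 0.6631/(2π·0.0132) = 7.995 m·K/W
  R'_expanded polystyrene = ln(0.121/0.105)/(2πk) = 0.1418/(2π·0.0388) = 0.5818 m·K/W
ΣR = 3.035×10^-4 + 7.995 + 0.5818 = 8.577 m·K/W
Q' = ΔT/ΣR = (280.55 K − 296.9 K)/8.577 = -1.906 W/m
From the inner boundary to the aerogel blanket/expanded polystyrene interface, ΣR_partial = 7.995 m·K/W.
T_interface = T_in − Q'·ΣR_partial = 280.55 K − (-1.906)(7.995) = 295.8 K

T = 295.8 K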